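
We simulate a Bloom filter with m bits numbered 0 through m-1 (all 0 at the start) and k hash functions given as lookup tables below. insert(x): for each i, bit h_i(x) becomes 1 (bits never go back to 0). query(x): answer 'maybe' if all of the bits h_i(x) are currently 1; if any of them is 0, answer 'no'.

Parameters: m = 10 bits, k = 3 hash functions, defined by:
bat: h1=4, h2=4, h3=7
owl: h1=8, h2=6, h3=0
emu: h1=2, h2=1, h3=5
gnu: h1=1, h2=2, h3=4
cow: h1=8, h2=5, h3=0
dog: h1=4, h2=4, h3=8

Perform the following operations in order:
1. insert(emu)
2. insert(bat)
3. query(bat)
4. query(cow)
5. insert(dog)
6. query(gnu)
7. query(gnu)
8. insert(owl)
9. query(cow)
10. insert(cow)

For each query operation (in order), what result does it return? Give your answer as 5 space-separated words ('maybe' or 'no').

Start: bits=0000000000
Op 1: insert emu -> sets bits 1 2 5 -> bits=0110010000
Op 2: insert bat -> sets bits 4 7 -> bits=0110110100
Op 3: query bat -> checks bit4=1, bit7=1 (all 1) -> maybe
Op 4: query cow -> checks bit0=0, bit5=1, bit8=0 (has a 0) -> no
Op 5: insert dog -> sets bits 4 8 -> bits=0110110110
Op 6: query gnu -> checks bit1=1, bit2=1, bit4=1 (all 1) -> maybe
Op 7: query gnu -> checks bit1=1, bit2=1, bit4=1 (all 1) -> maybe
Op 8: insert owl -> sets bits 0 6 8 -> bits=1110111110
Op 9: query cow -> checks bit0=1, bit5=1, bit8=1 (all 1) -> maybe
Op 10: insert cow -> sets bits 0 5 8 -> bits=1110111110
Query results in order: maybe no maybe maybe maybe

Answer: maybe no maybe maybe maybe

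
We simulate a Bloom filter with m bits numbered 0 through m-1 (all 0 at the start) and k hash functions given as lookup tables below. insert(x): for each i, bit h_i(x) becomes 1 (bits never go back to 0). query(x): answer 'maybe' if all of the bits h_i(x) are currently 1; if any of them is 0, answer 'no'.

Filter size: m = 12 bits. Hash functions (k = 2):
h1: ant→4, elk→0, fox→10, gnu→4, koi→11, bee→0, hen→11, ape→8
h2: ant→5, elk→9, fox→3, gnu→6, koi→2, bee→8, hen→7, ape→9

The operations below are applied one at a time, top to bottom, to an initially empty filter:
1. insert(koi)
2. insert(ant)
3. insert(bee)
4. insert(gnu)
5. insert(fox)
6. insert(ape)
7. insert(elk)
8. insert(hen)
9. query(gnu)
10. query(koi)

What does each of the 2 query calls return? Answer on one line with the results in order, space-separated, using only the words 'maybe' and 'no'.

Answer: maybe maybe

Derivation:
Start: bits=000000000000
Op 1: insert koi -> sets bits 2 11 -> bits=001000000001
Op 2: insert ant -> sets bits 4 5 -> bits=001011000001
Op 3: insert bee -> sets bits 0 8 -> bits=101011001001
Op 4: insert gnu -> sets bits 4 6 -> bits=101011101001
Op 5: insert fox -> sets bits 3 10 -> bits=101111101011
Op 6: insert ape -> sets bits 8 9 -> bits=101111101111
Op 7: insert elk -> sets bits 0 9 -> bits=101111101111
Op 8: insert hen -> sets bits 7 11 -> bits=101111111111
Op 9: query gnu -> checks bit4=1, bit6=1 (all 1) -> maybe
Op 10: query koi -> checks bit2=1, bit11=1 (all 1) -> maybe
Query results in order: maybe maybe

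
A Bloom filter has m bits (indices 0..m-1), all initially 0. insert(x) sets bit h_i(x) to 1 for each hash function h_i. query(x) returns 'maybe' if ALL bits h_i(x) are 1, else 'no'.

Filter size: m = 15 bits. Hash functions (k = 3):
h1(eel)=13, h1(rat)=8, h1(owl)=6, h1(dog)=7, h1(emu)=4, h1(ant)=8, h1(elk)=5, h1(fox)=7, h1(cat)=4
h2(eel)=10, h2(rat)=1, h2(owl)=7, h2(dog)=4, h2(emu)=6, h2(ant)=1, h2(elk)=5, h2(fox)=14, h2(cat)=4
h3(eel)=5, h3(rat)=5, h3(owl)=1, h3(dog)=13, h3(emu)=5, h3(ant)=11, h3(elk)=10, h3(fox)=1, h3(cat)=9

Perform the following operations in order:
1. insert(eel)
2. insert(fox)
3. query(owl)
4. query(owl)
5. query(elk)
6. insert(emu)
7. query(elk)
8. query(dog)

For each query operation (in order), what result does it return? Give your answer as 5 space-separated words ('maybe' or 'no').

Answer: no no maybe maybe maybe

Derivation:
Start: bits=000000000000000
Op 1: insert eel -> sets bits 5 10 13 -> bits=000001000010010
Op 2: insert fox -> sets bits 1 7 14 -> bits=010001010010011
Op 3: query owl -> checks bit1=1, bit6=0, bit7=1 (has a 0) -> no
Op 4: query owl -> checks bit1=1, bit6=0, bit7=1 (has a 0) -> no
Op 5: query elk -> checks bit5=1, bit10=1 (all 1) -> maybe
Op 6: insert emu -> sets bits 4 5 6 -> bits=010011110010011
Op 7: query elk -> checks bit5=1, bit10=1 (all 1) -> maybe
Op 8: query dog -> checks bit4=1, bit7=1, bit13=1 (all 1) -> maybe
Query results in order: no no maybe maybe maybe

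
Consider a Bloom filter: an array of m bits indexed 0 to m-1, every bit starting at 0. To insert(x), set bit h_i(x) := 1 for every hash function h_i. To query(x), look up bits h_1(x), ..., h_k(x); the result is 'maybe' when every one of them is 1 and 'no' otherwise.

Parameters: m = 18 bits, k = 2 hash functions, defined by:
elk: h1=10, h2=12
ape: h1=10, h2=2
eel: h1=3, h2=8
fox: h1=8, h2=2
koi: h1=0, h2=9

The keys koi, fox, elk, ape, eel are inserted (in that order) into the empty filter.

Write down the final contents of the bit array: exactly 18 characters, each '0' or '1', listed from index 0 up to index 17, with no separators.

Answer: 101100001110100000

Derivation:
Start: bits=000000000000000000
After insert 'koi': sets bits 0 9 -> bits=100000000100000000
After insert 'fox': sets bits 2 8 -> bits=101000001100000000
After insert 'elk': sets bits 10 12 -> bits=101000001110100000
After insert 'ape': sets bits 2 10 -> bits=101000001110100000
After insert 'eel': sets bits 3 8 -> bits=101100001110100000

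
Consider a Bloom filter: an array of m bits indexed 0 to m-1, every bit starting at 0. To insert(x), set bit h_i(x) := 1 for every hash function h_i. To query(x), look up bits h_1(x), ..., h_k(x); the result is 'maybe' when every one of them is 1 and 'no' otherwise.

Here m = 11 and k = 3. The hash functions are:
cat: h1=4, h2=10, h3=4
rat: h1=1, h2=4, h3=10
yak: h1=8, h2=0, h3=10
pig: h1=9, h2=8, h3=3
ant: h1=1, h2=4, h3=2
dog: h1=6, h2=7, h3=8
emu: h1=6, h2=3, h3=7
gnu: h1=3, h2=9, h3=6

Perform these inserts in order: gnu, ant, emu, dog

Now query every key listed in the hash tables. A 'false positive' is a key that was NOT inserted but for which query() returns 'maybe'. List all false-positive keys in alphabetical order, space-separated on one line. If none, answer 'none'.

Start: bits=00000000000
After insert 'gnu': sets bits 3 6 9 -> bits=00010010010
After insert 'ant': sets bits 1 2 4 -> bits=01111010010
After insert 'emu': sets bits 3 6 7 -> bits=01111011010
After insert 'dog': sets bits 6 7 8 -> bits=01111011110
Not inserted: cat pig rat yak — query each against bits=01111011110:
query cat: checks bit4=1, bit10=0 (has a 0) -> no => not a false positive
query pig: checks bit3=1, bit8=1, bit9=1 (all 1) -> maybe => FALSE POSITIVE
query rat: checks bit1=1, bit4=1, bit10=0 (has a 0) -> no => not a false positive
query yak: checks bit0=0, bit8=1, bit10=0 (has a 0) -> no => not a false positive
False positives (alphabetical): pig

Answer: pig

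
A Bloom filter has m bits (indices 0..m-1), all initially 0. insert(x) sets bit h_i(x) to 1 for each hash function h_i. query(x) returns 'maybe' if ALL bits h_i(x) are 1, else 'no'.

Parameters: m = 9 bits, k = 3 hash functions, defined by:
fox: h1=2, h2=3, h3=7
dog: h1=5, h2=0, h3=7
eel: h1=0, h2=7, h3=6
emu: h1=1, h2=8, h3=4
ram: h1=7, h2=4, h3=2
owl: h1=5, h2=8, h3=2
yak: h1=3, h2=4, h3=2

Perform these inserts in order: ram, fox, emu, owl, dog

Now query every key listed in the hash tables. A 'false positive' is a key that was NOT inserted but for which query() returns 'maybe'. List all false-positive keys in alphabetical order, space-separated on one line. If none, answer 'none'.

Answer: yak

Derivation:
Start: bits=000000000
After insert 'ram': sets bits 2 4 7 -> bits=001010010
After insert 'fox': sets bits 2 3 7 -> bits=001110010
After insert 'emu': sets bits 1 4 8 -> bits=011110011
After insert 'owl': sets bits 2 5 8 -> bits=011111011
After insert 'dog': sets bits 0 5 7 -> bits=111111011
Not inserted: eel yak — query each against bits=111111011:
query eel: checks bit0=1, bit6=0, bit7=1 (has a 0) -> no => not a false positive
query yak: checks bit2=1, bit3=1, bit4=1 (all 1) -> maybe => FALSE POSITIVE
False positives (alphabetical): yak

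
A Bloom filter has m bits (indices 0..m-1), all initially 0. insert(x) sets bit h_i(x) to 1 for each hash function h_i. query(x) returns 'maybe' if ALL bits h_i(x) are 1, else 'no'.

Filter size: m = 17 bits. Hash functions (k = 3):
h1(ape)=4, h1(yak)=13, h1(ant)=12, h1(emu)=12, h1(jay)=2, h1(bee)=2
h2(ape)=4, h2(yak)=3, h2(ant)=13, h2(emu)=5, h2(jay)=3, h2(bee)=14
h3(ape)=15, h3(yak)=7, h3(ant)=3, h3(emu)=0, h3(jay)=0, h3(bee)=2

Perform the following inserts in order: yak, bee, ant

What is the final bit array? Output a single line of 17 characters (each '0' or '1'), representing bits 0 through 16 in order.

Answer: 00110001000011100

Derivation:
Start: bits=00000000000000000
After insert 'yak': sets bits 3 7 13 -> bits=00010001000001000
After insert 'bee': sets bits 2 14 -> bits=00110001000001100
After insert 'ant': sets bits 3 12 13 -> bits=00110001000011100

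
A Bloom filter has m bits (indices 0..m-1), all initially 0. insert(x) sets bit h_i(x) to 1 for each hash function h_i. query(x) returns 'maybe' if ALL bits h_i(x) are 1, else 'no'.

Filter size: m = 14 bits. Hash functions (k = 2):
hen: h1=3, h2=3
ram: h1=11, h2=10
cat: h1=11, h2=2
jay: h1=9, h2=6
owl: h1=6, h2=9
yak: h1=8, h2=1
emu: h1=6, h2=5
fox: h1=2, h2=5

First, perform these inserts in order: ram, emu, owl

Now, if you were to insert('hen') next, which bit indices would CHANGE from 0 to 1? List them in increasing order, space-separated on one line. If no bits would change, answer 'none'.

Start: bits=00000000000000
After insert 'ram': sets bits 10 11 -> bits=00000000001100
After insert 'emu': sets bits 5 6 -> bits=00000110001100
After insert 'owl': sets bits 6 9 -> bits=00000110011100
insert 'hen' would touch bits 3; currently bit3=0
Bits that are 0 among those (would change 0->1): 3

Answer: 3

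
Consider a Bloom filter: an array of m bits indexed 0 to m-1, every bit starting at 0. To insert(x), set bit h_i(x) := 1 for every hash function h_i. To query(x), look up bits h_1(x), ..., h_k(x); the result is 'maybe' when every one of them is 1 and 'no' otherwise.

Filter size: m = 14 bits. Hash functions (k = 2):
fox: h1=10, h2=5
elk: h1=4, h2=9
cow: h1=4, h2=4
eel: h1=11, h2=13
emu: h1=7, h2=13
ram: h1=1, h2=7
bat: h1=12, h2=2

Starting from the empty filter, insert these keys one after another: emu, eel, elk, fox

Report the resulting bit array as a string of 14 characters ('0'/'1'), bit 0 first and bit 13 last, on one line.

Answer: 00001101011101

Derivation:
Start: bits=00000000000000
After insert 'emu': sets bits 7 13 -> bits=00000001000001
After insert 'eel': sets bits 11 13 -> bits=00000001000101
After insert 'elk': sets bits 4 9 -> bits=00001001010101
After insert 'fox': sets bits 5 10 -> bits=00001101011101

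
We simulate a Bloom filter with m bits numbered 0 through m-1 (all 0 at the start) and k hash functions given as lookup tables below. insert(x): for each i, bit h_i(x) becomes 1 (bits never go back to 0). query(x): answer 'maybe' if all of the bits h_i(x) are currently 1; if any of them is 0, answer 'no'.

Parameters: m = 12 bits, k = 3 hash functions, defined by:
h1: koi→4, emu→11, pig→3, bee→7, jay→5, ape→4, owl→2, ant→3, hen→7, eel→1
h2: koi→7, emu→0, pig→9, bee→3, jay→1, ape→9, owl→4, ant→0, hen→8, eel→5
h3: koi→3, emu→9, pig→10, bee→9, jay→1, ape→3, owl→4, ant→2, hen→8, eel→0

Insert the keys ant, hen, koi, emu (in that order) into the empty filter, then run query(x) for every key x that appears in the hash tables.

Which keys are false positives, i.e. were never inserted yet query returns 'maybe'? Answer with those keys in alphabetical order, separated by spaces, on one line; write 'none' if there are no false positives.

Answer: ape bee owl

Derivation:
Start: bits=000000000000
After insert 'ant': sets bits 0 2 3 -> bits=101100000000
After insert 'hen': sets bits 7 8 -> bits=101100011000
After insert 'koi': sets bits 3 4 7 -> bits=101110011000
After insert 'emu': sets bits 0 9 11 -> bits=101110011101
Not inserted: ape bee eel jay owl pig — query each against bits=101110011101:
query ape: checks bit3=1, bit4=1, bit9=1 (all 1) -> maybe => FALSE POSITIVE
query bee: checks bit3=1, bit7=1, bit9=1 (all 1) -> maybe => FALSE POSITIVE
query eel: checks bit0=1, bit1=0, bit5=0 (has a 0) -> no => not a false positive
query jay: checks bit1=0, bit5=0 (has a 0) -> no => not a false positive
query owl: checks bit2=1, bit4=1 (all 1) -> maybe => FALSE POSITIVE
query pig: checks bit3=1, bit9=1, bit10=0 (has a 0) -> no => not a false positive
False positives (alphabetical): ape bee owl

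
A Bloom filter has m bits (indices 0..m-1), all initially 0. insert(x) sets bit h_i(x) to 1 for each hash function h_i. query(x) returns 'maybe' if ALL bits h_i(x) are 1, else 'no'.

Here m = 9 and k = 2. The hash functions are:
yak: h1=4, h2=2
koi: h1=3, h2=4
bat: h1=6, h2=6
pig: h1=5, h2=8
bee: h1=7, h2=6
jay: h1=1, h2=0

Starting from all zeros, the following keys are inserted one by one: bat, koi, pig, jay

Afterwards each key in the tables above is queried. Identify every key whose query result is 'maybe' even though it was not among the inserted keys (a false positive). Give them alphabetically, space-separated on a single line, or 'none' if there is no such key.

Answer: none

Derivation:
Start: bits=000000000
After insert 'bat': sets bits 6 -> bits=000000100
After insert 'koi': sets bits 3 4 -> bits=000110100
After insert 'pig': sets bits 5 8 -> bits=000111101
After insert 'jay': sets bits 0 1 -> bits=110111101
Not inserted: bee yak — query each against bits=110111101:
query bee: checks bit6=1, bit7=0 (has a 0) -> no => not a false positive
query yak: checks bit2=0, bit4=1 (has a 0) -> no => not a false positive
False positives (alphabetical): none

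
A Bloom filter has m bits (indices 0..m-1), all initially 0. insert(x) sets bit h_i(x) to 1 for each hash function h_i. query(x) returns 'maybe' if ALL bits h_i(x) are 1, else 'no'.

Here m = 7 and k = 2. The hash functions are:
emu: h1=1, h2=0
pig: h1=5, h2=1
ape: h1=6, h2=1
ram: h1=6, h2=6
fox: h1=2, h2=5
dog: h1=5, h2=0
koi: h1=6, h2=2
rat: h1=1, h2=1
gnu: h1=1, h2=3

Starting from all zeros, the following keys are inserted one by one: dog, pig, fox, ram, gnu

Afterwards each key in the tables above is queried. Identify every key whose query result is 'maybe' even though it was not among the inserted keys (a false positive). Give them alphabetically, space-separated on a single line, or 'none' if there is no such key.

Start: bits=0000000
After insert 'dog': sets bits 0 5 -> bits=1000010
After insert 'pig': sets bits 1 5 -> bits=1100010
After insert 'fox': sets bits 2 5 -> bits=1110010
After insert 'ram': sets bits 6 -> bits=1110011
After insert 'gnu': sets bits 1 3 -> bits=1111011
Not inserted: ape emu koi rat — query each against bits=1111011:
query ape: checks bit1=1, bit6=1 (all 1) -> maybe => FALSE POSITIVE
query emu: checks bit0=1, bit1=1 (all 1) -> maybe => FALSE POSITIVE
query koi: checks bit2=1, bit6=1 (all 1) -> maybe => FALSE POSITIVE
query rat: checks bit1=1 (all 1) -> maybe => FALSE POSITIVE
False positives (alphabetical): ape emu koi rat

Answer: ape emu koi rat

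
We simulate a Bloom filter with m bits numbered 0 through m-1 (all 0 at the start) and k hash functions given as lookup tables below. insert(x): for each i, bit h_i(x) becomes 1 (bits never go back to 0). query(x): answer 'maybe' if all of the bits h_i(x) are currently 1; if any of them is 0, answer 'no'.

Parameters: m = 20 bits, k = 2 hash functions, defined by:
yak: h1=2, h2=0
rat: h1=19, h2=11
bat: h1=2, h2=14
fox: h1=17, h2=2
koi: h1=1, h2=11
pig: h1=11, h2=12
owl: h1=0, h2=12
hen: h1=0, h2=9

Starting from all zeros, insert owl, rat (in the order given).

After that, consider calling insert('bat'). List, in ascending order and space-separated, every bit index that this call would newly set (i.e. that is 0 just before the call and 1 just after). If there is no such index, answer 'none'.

Answer: 2 14

Derivation:
Start: bits=00000000000000000000
After insert 'owl': sets bits 0 12 -> bits=10000000000010000000
After insert 'rat': sets bits 11 19 -> bits=10000000000110000001
insert 'bat' would touch bits 2 14; currently bit2=0, bit14=0
Bits that are 0 among those (would change 0->1): 2 14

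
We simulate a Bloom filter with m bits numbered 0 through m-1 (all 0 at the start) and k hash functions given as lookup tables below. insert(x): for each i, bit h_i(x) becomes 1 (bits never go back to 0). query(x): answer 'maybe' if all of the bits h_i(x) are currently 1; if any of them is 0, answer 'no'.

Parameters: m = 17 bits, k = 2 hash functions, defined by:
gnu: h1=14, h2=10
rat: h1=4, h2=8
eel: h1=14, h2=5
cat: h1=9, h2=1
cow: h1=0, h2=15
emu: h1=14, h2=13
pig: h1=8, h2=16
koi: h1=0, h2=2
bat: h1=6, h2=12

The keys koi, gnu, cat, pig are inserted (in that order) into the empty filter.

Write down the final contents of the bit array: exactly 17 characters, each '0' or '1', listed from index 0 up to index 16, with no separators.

Answer: 11100000111000101

Derivation:
Start: bits=00000000000000000
After insert 'koi': sets bits 0 2 -> bits=10100000000000000
After insert 'gnu': sets bits 10 14 -> bits=10100000001000100
After insert 'cat': sets bits 1 9 -> bits=11100000011000100
After insert 'pig': sets bits 8 16 -> bits=11100000111000101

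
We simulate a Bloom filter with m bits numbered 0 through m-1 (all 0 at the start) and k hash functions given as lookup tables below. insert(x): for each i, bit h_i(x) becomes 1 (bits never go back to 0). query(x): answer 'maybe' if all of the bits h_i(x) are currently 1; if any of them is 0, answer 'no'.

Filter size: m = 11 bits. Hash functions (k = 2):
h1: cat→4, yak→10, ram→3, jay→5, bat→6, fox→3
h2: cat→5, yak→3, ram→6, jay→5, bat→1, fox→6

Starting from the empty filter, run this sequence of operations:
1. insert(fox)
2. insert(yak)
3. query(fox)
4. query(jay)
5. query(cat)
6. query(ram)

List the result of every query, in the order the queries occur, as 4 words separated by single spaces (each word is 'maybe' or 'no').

Start: bits=00000000000
Op 1: insert fox -> sets bits 3 6 -> bits=00010010000
Op 2: insert yak -> sets bits 3 10 -> bits=00010010001
Op 3: query fox -> checks bit3=1, bit6=1 (all 1) -> maybe
Op 4: query jay -> checks bit5=0 (has a 0) -> no
Op 5: query cat -> checks bit4=0, bit5=0 (has a 0) -> no
Op 6: query ram -> checks bit3=1, bit6=1 (all 1) -> maybe
Query results in order: maybe no no maybe

Answer: maybe no no maybe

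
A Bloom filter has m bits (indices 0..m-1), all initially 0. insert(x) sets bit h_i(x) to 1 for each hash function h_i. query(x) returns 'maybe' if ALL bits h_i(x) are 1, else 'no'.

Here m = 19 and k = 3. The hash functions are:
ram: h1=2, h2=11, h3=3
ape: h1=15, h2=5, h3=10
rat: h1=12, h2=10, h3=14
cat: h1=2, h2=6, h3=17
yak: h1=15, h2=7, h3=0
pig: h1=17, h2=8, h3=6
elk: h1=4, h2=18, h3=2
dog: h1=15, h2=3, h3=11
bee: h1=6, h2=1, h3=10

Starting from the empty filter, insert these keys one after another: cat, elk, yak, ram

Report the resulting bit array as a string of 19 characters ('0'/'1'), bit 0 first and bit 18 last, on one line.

Start: bits=0000000000000000000
After insert 'cat': sets bits 2 6 17 -> bits=0010001000000000010
After insert 'elk': sets bits 2 4 18 -> bits=0010101000000000011
After insert 'yak': sets bits 0 7 15 -> bits=1010101100000001011
After insert 'ram': sets bits 2 3 11 -> bits=1011101100010001011

Answer: 1011101100010001011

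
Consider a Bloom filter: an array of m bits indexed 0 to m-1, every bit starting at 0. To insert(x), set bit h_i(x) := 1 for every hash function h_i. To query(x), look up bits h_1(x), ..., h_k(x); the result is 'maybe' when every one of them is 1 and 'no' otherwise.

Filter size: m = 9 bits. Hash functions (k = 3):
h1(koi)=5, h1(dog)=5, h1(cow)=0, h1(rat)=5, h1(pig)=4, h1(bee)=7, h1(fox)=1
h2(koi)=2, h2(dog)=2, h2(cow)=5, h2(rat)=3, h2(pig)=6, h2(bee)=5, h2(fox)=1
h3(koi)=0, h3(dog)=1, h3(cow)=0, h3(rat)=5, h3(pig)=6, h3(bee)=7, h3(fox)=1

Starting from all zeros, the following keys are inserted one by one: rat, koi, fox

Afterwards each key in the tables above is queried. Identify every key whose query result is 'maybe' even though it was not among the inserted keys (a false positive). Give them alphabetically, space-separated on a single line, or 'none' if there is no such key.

Start: bits=000000000
After insert 'rat': sets bits 3 5 -> bits=000101000
After insert 'koi': sets bits 0 2 5 -> bits=101101000
After insert 'fox': sets bits 1 -> bits=111101000
Not inserted: bee cow dog pig — query each against bits=111101000:
query bee: checks bit5=1, bit7=0 (has a 0) -> no => not a false positive
query cow: checks bit0=1, bit5=1 (all 1) -> maybe => FALSE POSITIVE
query dog: checks bit1=1, bit2=1, bit5=1 (all 1) -> maybe => FALSE POSITIVE
query pig: checks bit4=0, bit6=0 (has a 0) -> no => not a false positive
False positives (alphabetical): cow dog

Answer: cow dog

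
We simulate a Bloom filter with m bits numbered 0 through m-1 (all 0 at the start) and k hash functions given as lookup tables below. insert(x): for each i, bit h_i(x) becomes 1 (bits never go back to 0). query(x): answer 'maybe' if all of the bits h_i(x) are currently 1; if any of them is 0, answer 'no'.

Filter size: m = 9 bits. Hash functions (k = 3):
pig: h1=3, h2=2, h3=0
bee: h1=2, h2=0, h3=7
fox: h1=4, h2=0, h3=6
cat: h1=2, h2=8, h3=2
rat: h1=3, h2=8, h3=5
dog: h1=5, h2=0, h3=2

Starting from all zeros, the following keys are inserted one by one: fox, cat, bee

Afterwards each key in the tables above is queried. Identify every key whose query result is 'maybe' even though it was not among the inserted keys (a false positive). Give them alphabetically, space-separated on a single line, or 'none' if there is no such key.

Answer: none

Derivation:
Start: bits=000000000
After insert 'fox': sets bits 0 4 6 -> bits=100010100
After insert 'cat': sets bits 2 8 -> bits=101010101
After insert 'bee': sets bits 0 2 7 -> bits=101010111
Not inserted: dog pig rat — query each against bits=101010111:
query dog: checks bit0=1, bit2=1, bit5=0 (has a 0) -> no => not a false positive
query pig: checks bit0=1, bit2=1, bit3=0 (has a 0) -> no => not a false positive
query rat: checks bit3=0, bit5=0, bit8=1 (has a 0) -> no => not a false positive
False positives (alphabetical): none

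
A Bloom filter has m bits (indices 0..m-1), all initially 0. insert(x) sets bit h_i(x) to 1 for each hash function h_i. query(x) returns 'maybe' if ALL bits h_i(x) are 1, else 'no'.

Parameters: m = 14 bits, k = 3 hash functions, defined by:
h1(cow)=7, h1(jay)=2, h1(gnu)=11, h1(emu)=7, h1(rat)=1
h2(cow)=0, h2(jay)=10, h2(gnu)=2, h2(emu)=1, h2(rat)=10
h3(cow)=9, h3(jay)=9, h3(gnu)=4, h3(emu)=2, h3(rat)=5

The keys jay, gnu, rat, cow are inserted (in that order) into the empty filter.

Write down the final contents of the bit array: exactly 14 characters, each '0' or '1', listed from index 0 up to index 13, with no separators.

Start: bits=00000000000000
After insert 'jay': sets bits 2 9 10 -> bits=00100000011000
After insert 'gnu': sets bits 2 4 11 -> bits=00101000011100
After insert 'rat': sets bits 1 5 10 -> bits=01101100011100
After insert 'cow': sets bits 0 7 9 -> bits=11101101011100

Answer: 11101101011100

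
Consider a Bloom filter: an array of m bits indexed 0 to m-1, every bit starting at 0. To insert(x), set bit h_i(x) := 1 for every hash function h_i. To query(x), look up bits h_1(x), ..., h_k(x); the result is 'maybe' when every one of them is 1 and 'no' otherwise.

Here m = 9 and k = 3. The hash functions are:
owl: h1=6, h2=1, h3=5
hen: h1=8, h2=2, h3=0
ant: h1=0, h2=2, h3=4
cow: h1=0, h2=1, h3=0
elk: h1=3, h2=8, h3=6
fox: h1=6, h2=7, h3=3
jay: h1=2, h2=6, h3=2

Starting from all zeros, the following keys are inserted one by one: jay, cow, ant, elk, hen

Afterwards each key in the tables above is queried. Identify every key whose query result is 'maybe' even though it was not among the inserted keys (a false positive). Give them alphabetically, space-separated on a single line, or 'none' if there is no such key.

Answer: none

Derivation:
Start: bits=000000000
After insert 'jay': sets bits 2 6 -> bits=001000100
After insert 'cow': sets bits 0 1 -> bits=111000100
After insert 'ant': sets bits 0 2 4 -> bits=111010100
After insert 'elk': sets bits 3 6 8 -> bits=111110101
After insert 'hen': sets bits 0 2 8 -> bits=111110101
Not inserted: fox owl — query each against bits=111110101:
query fox: checks bit3=1, bit6=1, bit7=0 (has a 0) -> no => not a false positive
query owl: checks bit1=1, bit5=0, bit6=1 (has a 0) -> no => not a false positive
False positives (alphabetical): none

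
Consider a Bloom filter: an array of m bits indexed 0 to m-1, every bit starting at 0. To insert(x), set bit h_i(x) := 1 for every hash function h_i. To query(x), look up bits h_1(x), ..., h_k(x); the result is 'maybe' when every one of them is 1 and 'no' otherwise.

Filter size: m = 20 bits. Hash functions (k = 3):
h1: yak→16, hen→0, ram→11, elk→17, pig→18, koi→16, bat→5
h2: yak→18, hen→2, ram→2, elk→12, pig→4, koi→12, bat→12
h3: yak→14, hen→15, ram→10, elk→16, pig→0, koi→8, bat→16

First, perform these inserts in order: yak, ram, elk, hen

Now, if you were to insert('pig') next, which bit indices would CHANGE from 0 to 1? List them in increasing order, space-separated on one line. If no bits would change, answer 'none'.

Start: bits=00000000000000000000
After insert 'yak': sets bits 14 16 18 -> bits=00000000000000101010
After insert 'ram': sets bits 2 10 11 -> bits=00100000001100101010
After insert 'elk': sets bits 12 16 17 -> bits=00100000001110101110
After insert 'hen': sets bits 0 2 15 -> bits=10100000001110111110
insert 'pig' would touch bits 0 4 18; currently bit0=1, bit4=0, bit18=1
Bits that are 0 among those (would change 0->1): 4

Answer: 4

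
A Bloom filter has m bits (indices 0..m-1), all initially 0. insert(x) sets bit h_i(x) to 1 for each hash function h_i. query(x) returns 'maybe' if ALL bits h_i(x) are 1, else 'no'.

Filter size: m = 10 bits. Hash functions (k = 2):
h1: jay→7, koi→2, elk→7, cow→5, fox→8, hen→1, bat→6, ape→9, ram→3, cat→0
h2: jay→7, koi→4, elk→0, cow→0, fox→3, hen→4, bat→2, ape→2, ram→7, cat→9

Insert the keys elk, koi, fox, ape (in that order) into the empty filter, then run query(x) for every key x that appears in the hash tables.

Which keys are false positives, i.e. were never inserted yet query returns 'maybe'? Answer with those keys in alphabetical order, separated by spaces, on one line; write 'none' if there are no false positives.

Start: bits=0000000000
After insert 'elk': sets bits 0 7 -> bits=1000000100
After insert 'koi': sets bits 2 4 -> bits=1010100100
After insert 'fox': sets bits 3 8 -> bits=1011100110
After insert 'ape': sets bits 2 9 -> bits=1011100111
Not inserted: bat cat cow hen jay ram — query each against bits=1011100111:
query bat: checks bit2=1, bit6=0 (has a 0) -> no => not a false positive
query cat: checks bit0=1, bit9=1 (all 1) -> maybe => FALSE POSITIVE
query cow: checks bit0=1, bit5=0 (has a 0) -> no => not a false positive
query hen: checks bit1=0, bit4=1 (has a 0) -> no => not a false positive
query jay: checks bit7=1 (all 1) -> maybe => FALSE POSITIVE
query ram: checks bit3=1, bit7=1 (all 1) -> maybe => FALSE POSITIVE
False positives (alphabetical): cat jay ram

Answer: cat jay ram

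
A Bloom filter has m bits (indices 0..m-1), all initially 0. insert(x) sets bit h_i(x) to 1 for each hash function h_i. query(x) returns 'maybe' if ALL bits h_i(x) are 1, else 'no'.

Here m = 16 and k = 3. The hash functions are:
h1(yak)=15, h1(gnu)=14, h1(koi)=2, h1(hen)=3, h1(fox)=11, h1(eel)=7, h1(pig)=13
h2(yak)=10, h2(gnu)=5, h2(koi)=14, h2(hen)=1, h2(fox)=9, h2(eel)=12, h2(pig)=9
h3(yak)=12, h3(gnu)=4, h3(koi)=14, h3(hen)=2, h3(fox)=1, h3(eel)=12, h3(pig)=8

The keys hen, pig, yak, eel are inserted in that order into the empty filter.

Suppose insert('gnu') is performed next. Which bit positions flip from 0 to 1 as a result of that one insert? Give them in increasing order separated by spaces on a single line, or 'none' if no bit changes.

Start: bits=0000000000000000
After insert 'hen': sets bits 1 2 3 -> bits=0111000000000000
After insert 'pig': sets bits 8 9 13 -> bits=0111000011000100
After insert 'yak': sets bits 10 12 15 -> bits=0111000011101101
After insert 'eel': sets bits 7 12 -> bits=0111000111101101
insert 'gnu' would touch bits 4 5 14; currently bit4=0, bit5=0, bit14=0
Bits that are 0 among those (would change 0->1): 4 5 14

Answer: 4 5 14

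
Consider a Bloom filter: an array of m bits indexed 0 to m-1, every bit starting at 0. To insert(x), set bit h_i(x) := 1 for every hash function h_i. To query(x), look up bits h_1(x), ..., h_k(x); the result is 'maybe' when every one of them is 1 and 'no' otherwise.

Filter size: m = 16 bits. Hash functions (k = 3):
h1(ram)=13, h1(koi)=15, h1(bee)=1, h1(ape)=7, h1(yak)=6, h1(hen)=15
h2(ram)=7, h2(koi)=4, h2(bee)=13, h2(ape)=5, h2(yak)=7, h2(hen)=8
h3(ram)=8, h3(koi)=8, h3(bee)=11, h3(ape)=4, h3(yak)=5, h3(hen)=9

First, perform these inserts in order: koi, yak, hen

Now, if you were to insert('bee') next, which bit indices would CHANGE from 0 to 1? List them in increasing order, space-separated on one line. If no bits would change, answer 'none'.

Start: bits=0000000000000000
After insert 'koi': sets bits 4 8 15 -> bits=0000100010000001
After insert 'yak': sets bits 5 6 7 -> bits=0000111110000001
After insert 'hen': sets bits 8 9 15 -> bits=0000111111000001
insert 'bee' would touch bits 1 11 13; currently bit1=0, bit11=0, bit13=0
Bits that are 0 among those (would change 0->1): 1 11 13

Answer: 1 11 13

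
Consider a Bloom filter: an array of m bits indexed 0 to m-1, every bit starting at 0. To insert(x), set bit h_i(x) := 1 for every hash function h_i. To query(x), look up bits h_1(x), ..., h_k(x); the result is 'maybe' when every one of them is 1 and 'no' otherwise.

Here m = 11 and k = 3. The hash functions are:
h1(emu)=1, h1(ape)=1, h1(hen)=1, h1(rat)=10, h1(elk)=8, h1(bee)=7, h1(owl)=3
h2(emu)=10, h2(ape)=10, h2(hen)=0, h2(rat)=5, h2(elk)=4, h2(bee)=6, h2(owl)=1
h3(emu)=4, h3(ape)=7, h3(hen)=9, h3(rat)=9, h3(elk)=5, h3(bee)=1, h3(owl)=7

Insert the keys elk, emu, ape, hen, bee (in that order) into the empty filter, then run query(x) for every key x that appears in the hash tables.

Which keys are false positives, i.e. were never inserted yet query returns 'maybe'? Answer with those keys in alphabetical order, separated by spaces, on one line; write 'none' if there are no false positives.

Start: bits=00000000000
After insert 'elk': sets bits 4 5 8 -> bits=00001100100
After insert 'emu': sets bits 1 4 10 -> bits=01001100101
After insert 'ape': sets bits 1 7 10 -> bits=01001101101
After insert 'hen': sets bits 0 1 9 -> bits=11001101111
After insert 'bee': sets bits 1 6 7 -> bits=11001111111
Not inserted: owl rat — query each against bits=11001111111:
query owl: checks bit1=1, bit3=0, bit7=1 (has a 0) -> no => not a false positive
query rat: checks bit5=1, bit9=1, bit10=1 (all 1) -> maybe => FALSE POSITIVE
False positives (alphabetical): rat

Answer: rat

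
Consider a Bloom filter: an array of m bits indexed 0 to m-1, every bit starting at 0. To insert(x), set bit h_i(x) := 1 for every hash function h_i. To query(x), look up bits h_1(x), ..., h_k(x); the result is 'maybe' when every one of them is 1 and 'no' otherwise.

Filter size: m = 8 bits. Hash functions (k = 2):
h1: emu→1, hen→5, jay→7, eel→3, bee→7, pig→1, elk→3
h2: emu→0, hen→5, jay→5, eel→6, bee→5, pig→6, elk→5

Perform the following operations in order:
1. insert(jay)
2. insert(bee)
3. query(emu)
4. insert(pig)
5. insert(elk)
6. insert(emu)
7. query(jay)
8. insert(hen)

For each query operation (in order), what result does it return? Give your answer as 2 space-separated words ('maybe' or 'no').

Start: bits=00000000
Op 1: insert jay -> sets bits 5 7 -> bits=00000101
Op 2: insert bee -> sets bits 5 7 -> bits=00000101
Op 3: query emu -> checks bit0=0, bit1=0 (has a 0) -> no
Op 4: insert pig -> sets bits 1 6 -> bits=01000111
Op 5: insert elk -> sets bits 3 5 -> bits=01010111
Op 6: insert emu -> sets bits 0 1 -> bits=11010111
Op 7: query jay -> checks bit5=1, bit7=1 (all 1) -> maybe
Op 8: insert hen -> sets bits 5 -> bits=11010111
Query results in order: no maybe

Answer: no maybe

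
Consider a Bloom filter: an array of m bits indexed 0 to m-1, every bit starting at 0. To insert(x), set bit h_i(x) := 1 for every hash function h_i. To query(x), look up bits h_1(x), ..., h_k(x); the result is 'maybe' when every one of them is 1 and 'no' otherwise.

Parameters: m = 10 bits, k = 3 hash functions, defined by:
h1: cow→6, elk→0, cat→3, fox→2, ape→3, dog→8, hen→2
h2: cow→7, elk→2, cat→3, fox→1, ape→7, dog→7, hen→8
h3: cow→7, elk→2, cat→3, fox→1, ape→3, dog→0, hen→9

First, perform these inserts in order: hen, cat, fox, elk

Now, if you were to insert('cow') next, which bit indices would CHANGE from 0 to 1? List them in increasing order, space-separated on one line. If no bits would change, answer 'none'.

Answer: 6 7

Derivation:
Start: bits=0000000000
After insert 'hen': sets bits 2 8 9 -> bits=0010000011
After insert 'cat': sets bits 3 -> bits=0011000011
After insert 'fox': sets bits 1 2 -> bits=0111000011
After insert 'elk': sets bits 0 2 -> bits=1111000011
insert 'cow' would touch bits 6 7; currently bit6=0, bit7=0
Bits that are 0 among those (would change 0->1): 6 7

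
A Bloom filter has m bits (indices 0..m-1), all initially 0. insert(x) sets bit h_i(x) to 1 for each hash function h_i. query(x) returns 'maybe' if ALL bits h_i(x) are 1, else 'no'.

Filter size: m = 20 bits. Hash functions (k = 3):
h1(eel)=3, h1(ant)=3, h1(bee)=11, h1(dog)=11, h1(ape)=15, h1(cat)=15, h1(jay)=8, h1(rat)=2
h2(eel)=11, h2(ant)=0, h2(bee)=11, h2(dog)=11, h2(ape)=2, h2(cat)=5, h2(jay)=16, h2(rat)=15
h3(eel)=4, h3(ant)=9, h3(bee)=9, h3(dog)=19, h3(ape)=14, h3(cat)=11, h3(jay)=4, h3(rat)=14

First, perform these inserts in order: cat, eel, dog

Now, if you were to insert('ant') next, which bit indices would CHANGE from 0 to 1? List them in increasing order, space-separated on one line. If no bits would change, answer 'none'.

Answer: 0 9

Derivation:
Start: bits=00000000000000000000
After insert 'cat': sets bits 5 11 15 -> bits=00000100000100010000
After insert 'eel': sets bits 3 4 11 -> bits=00011100000100010000
After insert 'dog': sets bits 11 19 -> bits=00011100000100010001
insert 'ant' would touch bits 0 3 9; currently bit0=0, bit3=1, bit9=0
Bits that are 0 among those (would change 0->1): 0 9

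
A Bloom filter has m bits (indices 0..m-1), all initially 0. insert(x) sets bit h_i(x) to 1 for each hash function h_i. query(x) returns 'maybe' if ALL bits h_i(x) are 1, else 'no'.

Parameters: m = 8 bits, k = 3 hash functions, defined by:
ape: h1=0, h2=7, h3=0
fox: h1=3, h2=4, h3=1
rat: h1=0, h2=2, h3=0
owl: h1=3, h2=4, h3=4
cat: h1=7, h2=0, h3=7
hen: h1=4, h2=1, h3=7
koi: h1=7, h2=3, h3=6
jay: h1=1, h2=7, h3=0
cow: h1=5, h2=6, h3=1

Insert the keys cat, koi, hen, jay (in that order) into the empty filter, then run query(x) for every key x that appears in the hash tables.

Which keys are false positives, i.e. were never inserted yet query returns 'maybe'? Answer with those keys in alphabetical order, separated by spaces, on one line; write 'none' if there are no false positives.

Answer: ape fox owl

Derivation:
Start: bits=00000000
After insert 'cat': sets bits 0 7 -> bits=10000001
After insert 'koi': sets bits 3 6 7 -> bits=10010011
After insert 'hen': sets bits 1 4 7 -> bits=11011011
After insert 'jay': sets bits 0 1 7 -> bits=11011011
Not inserted: ape cow fox owl rat — query each against bits=11011011:
query ape: checks bit0=1, bit7=1 (all 1) -> maybe => FALSE POSITIVE
query cow: checks bit1=1, bit5=0, bit6=1 (has a 0) -> no => not a false positive
query fox: checks bit1=1, bit3=1, bit4=1 (all 1) -> maybe => FALSE POSITIVE
query owl: checks bit3=1, bit4=1 (all 1) -> maybe => FALSE POSITIVE
query rat: checks bit0=1, bit2=0 (has a 0) -> no => not a false positive
False positives (alphabetical): ape fox owl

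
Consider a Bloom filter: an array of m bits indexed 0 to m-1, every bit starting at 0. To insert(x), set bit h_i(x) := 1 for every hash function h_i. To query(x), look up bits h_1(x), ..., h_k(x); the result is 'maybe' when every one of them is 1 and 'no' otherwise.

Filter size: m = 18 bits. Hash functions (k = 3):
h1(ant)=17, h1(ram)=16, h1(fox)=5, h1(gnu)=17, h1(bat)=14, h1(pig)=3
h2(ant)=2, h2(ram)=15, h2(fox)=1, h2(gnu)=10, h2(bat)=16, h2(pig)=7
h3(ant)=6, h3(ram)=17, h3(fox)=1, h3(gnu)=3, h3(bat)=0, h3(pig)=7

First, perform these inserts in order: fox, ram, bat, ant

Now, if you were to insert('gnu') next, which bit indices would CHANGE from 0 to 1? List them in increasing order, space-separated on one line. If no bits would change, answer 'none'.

Start: bits=000000000000000000
After insert 'fox': sets bits 1 5 -> bits=010001000000000000
After insert 'ram': sets bits 15 16 17 -> bits=010001000000000111
After insert 'bat': sets bits 0 14 16 -> bits=110001000000001111
After insert 'ant': sets bits 2 6 17 -> bits=111001100000001111
insert 'gnu' would touch bits 3 10 17; currently bit3=0, bit10=0, bit17=1
Bits that are 0 among those (would change 0->1): 3 10

Answer: 3 10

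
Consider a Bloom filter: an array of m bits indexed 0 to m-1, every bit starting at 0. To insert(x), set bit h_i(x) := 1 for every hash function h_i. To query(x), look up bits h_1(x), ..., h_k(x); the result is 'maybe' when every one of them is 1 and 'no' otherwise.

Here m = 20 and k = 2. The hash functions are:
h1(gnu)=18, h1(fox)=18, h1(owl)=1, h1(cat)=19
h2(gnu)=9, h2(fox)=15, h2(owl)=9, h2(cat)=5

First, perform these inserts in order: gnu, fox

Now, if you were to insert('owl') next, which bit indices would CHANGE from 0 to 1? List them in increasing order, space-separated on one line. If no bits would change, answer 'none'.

Start: bits=00000000000000000000
After insert 'gnu': sets bits 9 18 -> bits=00000000010000000010
After insert 'fox': sets bits 15 18 -> bits=00000000010000010010
insert 'owl' would touch bits 1 9; currently bit1=0, bit9=1
Bits that are 0 among those (would change 0->1): 1

Answer: 1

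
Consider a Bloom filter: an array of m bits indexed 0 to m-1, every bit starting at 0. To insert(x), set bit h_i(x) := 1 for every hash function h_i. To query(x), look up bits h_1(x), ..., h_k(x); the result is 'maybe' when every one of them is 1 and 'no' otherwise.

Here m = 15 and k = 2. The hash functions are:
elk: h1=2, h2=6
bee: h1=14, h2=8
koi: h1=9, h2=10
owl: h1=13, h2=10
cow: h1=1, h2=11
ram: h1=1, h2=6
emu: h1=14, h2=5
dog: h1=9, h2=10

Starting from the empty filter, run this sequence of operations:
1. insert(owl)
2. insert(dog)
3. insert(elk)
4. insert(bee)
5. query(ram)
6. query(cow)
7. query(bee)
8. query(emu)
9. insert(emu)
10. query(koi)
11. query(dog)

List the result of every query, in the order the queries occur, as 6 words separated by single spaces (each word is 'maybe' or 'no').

Start: bits=000000000000000
Op 1: insert owl -> sets bits 10 13 -> bits=000000000010010
Op 2: insert dog -> sets bits 9 10 -> bits=000000000110010
Op 3: insert elk -> sets bits 2 6 -> bits=001000100110010
Op 4: insert bee -> sets bits 8 14 -> bits=001000101110011
Op 5: query ram -> checks bit1=0, bit6=1 (has a 0) -> no
Op 6: query cow -> checks bit1=0, bit11=0 (has a 0) -> no
Op 7: query bee -> checks bit8=1, bit14=1 (all 1) -> maybe
Op 8: query emu -> checks bit5=0, bit14=1 (has a 0) -> no
Op 9: insert emu -> sets bits 5 14 -> bits=001001101110011
Op 10: query koi -> checks bit9=1, bit10=1 (all 1) -> maybe
Op 11: query dog -> checks bit9=1, bit10=1 (all 1) -> maybe
Query results in order: no no maybe no maybe maybe

Answer: no no maybe no maybe maybe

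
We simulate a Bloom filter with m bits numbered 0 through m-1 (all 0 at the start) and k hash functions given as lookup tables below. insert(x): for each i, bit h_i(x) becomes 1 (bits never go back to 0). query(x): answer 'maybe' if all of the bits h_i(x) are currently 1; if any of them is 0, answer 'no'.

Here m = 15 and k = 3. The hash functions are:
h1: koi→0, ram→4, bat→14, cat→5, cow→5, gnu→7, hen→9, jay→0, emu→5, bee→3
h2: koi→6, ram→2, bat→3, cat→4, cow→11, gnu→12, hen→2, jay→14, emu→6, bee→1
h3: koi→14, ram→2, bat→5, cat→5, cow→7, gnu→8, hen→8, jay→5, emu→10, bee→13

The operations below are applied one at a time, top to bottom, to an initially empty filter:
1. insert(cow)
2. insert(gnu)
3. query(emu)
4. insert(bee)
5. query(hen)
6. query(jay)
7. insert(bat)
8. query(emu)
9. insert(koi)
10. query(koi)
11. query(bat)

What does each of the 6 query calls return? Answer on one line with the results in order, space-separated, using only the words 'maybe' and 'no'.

Answer: no no no no maybe maybe

Derivation:
Start: bits=000000000000000
Op 1: insert cow -> sets bits 5 7 11 -> bits=000001010001000
Op 2: insert gnu -> sets bits 7 8 12 -> bits=000001011001100
Op 3: query emu -> checks bit5=1, bit6=0, bit10=0 (has a 0) -> no
Op 4: insert bee -> sets bits 1 3 13 -> bits=010101011001110
Op 5: query hen -> checks bit2=0, bit8=1, bit9=0 (has a 0) -> no
Op 6: query jay -> checks bit0=0, bit5=1, bit14=0 (has a 0) -> no
Op 7: insert bat -> sets bits 3 5 14 -> bits=010101011001111
Op 8: query emu -> checks bit5=1, bit6=0, bit10=0 (has a 0) -> no
Op 9: insert koi -> sets bits 0 6 14 -> bits=110101111001111
Op 10: query koi -> checks bit0=1, bit6=1, bit14=1 (all 1) -> maybe
Op 11: query bat -> checks bit3=1, bit5=1, bit14=1 (all 1) -> maybe
Query results in order: no no no no maybe maybe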